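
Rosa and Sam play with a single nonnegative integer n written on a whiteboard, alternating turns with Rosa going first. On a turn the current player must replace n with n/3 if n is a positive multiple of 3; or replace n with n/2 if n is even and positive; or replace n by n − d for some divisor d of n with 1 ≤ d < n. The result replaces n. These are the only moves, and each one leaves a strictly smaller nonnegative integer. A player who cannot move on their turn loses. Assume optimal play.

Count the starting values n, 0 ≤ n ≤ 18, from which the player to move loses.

Work bottom-up. With no move the player to move loses. Otherwise the position is W if at least one move leads to an L position for the opponent, and L if every move leads to a W.
n=0: no move → L
n=1: no move → L
n=2: can move to 1, which is L ⇒ W
n=3: can move to 1, which is L ⇒ W
n=4: moves to 2(W), 3(W); every one is W ⇒ L
n=5: can move to 4, which is L ⇒ W
n=6: can move to 4, which is L ⇒ W
n=7: the only move is to 6(W), a W ⇒ L
n=8: can move to 4, which is L ⇒ W
n=9: moves to 3(W), 6(W), 8(W); every one is W ⇒ L
n=10: can move to 9, which is L ⇒ W
n=11: the only move is to 10(W), a W ⇒ L
n=12: can move to 4, which is L ⇒ W
n=13: the only move is to 12(W), a W ⇒ L
n=14: can move to 7, which is L ⇒ W
n=15: moves to 5(W), 10(W), 12(W), 14(W); every one is W ⇒ L
n=16: can move to 15, which is L ⇒ W
n=17: the only move is to 16(W), a W ⇒ L
n=18: can move to 9, which is L ⇒ W
L entries with 0 ≤ n ≤ 18: n = 0, 1, 4, 7, 9, 11, 13, 15, 17; that makes 9.

9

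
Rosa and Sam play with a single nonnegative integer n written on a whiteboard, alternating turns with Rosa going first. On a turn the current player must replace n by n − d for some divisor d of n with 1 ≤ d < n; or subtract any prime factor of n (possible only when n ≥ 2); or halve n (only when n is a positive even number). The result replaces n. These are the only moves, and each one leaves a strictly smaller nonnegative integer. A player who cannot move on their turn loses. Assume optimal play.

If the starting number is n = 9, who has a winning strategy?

Work bottom-up. With no move the player to move loses. Otherwise the position is W if at least one move leads to an L position for the opponent, and L if every move leads to a W.
n=0: no move → L
n=1: no move → L
n=2: reaches L-position 0 → W
n=3: reaches L-position 0 → W
n=4: only reaches 2(W), 3(W), all W → L
n=5: reaches L-position 0 → W
n=6: reaches L-position 4 → W
n=7: reaches L-position 0 → W
n=8: reaches L-position 4 → W
n=9: only reaches 6(W), 8(W), all W → L
Every move from 9 reaches a W position, so the mover loses.

Sam wins.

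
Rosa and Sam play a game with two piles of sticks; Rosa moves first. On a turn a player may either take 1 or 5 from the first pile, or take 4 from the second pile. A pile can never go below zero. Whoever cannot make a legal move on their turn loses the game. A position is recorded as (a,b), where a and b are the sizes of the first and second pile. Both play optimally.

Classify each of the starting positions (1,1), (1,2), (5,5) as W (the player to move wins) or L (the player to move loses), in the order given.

(1,1): W, (1,2): W, (5,5): L

Build the W/L table. Terminal = L. A non-terminal position is W if it has a move to some L; otherwise it is L.
No move ever increases a pile, so every position that can arise here has a ≤ 5 and b ≤ 5; it is enough to label the cells with 0 ≤ a ≤ 5 and 0 ≤ b ≤ 5.
Every move lowers a or b (never raises either), so fill the grid row by row in increasing a, and left to right within a row: each cell's successors are then already labelled.
      b=0  b=1  b=2  b=3  b=4  b=5
a=0:    L    L    L    L    W    W
a=1:    W    W    W    W    L    L
a=2:    L    L    L    L    W    W
a=3:    W    W    W    W    L    L
a=4:    L    L    L    L    W    W
a=5:    W    W    W    W    L    L
Cells with no legal move (terminal, hence L): (0,0), (0,1), (0,2), (0,3).
The remaining L cells, each justified by listing all of its moves:
(1,4): only reaches (0,4)(W), (1,0)(W), all W → L
(1,5): only reaches (0,5)(W), (1,1)(W), all W → L
(2,0): only reaches (1,0)(W), which is W → L
(2,1): only reaches (1,1)(W), which is W → L
(2,2): only reaches (1,2)(W), which is W → L
(2,3): only reaches (1,3)(W), which is W → L
(3,4): only reaches (2,4)(W), (3,0)(W), all W → L
(3,5): only reaches (2,5)(W), (3,1)(W), all W → L
(4,0): only reaches (3,0)(W), which is W → L
(4,1): only reaches (3,1)(W), which is W → L
(4,2): only reaches (3,2)(W), which is W → L
(4,3): only reaches (3,3)(W), which is W → L
(5,4): only reaches (4,4)(W), (0,4)(W), (5,0)(W), all W → L
(5,5): only reaches (4,5)(W), (0,5)(W), (5,1)(W), all W → L
Every other cell has at least one move into one of the L cells above, so it is W.
(1,1): the move to (0,1) reaches an L cell, so W
(1,2): the move to (0,2) reaches an L cell, so W
(5,5): one of the L cells justified above, so L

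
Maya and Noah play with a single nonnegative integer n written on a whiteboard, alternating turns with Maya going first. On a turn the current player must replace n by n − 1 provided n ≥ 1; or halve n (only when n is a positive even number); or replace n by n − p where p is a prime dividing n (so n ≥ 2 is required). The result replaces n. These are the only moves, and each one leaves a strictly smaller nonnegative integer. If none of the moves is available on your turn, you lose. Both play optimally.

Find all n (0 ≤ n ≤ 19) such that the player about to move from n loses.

0, 4, 9, 14

Positions with no move are L. A position that does have a move is losing for the player to move precisely when every available move leads to a winning position for the opponent. Fill in the labels:
n=0: no move → L
n=1: W (go to 0, an L position)
n=2: W (go to 0, an L position)
n=3: W (go to 0, an L position)
n=4: L (options 2(W), 3(W) are all W)
n=5: W (go to 0, an L position)
n=6: W (go to 4, an L position)
n=7: W (go to 0, an L position)
n=8: W (go to 4, an L position)
n=9: L (options 6(W), 8(W) are all W)
n=10: W (go to 9, an L position)
n=11: W (go to 0, an L position)
n=12: W (go to 9, an L position)
n=13: W (go to 0, an L position)
n=14: L (options 7(W), 12(W), 13(W) are all W)
n=15: W (go to 14, an L position)
n=16: W (go to 14, an L position)
n=17: W (go to 0, an L position)
n=18: W (go to 9, an L position)
n=19: W (go to 0, an L position)
Reading off the rows marked L gives the requested list; there are 4 such values of n.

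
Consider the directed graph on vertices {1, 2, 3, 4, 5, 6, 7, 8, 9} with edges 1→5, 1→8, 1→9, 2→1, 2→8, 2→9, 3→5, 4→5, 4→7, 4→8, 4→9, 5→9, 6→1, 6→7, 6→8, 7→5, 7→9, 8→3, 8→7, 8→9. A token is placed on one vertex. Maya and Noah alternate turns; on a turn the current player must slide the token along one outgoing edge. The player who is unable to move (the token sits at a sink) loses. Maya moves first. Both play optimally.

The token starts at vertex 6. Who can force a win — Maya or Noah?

Label each position W (a win for the player to move) or L (a loss). A position with no legal move is L; any other position is W exactly when some move reaches an L, and L when every move reaches a W.
Every edge goes from a vertex to one that appears earlier in the order 9, 5, 7, 3, 8, 4, 1, 6, 2, so processing vertices in that order labels each vertex after all of its successors.
9: no outgoing edge → L
5: reaches L-position 9 → W
7: reaches L-position 9 → W
3: only reaches 5(W), which is W → L
8: reaches L-position 3 → W
4: reaches L-position 9 → W
1: reaches L-position 9 → W
6: only reaches 1(W), 8(W), 7(W), all W → L
2: reaches L-position 9 → W
The starting position 6 is L: whatever Maya does, the opponent receives a W position.

Noah wins.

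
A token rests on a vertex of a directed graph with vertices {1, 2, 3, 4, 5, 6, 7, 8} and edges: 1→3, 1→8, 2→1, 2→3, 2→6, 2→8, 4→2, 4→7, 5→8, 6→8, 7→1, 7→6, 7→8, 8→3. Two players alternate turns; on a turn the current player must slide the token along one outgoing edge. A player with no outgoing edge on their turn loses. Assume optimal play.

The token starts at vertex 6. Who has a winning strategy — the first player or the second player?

The second player wins.

Label each position W (a win for the player to move) or L (a loss). A position with no legal move is L; any other position is W exactly when some move reaches an L, and L when every move reaches a W.
Every edge goes from a vertex to one that appears earlier in the order 3, 8, 1, 6, 7, 2, 5, 4, so processing vertices in that order labels each vertex after all of its successors.
3: no outgoing edge → L
8: →3(L), so W
1: →3(L), so W
6: →8(W) only, which is W, so L
7: →6(L), so W
2: →6(L), so W
5: →8(W) only, which is W, so L
4: →2(W), 7(W) — all W, so L
Every move from 6 reaches a W position, so the mover loses.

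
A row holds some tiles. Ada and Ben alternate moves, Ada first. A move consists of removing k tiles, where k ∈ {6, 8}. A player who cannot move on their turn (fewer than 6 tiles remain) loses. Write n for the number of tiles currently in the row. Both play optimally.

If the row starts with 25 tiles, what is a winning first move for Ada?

Remove 6, leaving 19.

Classify positions by backward induction: terminal positions (no move available) are L. From any other position, the mover wins iff some move reaches an L.
n=0: no move → L
n=1: no move → L
n=2: no move → L
n=3: no move → L
n=4: no move → L
n=5: no move → L
n=6: can move to 0, which is L ⇒ W
n=7: can move to 1, which is L ⇒ W
n=8: can move to 2, which is L ⇒ W
n=9: can move to 3, which is L ⇒ W
n=10: can move to 4, which is L ⇒ W
n=11: can move to 5, which is L ⇒ W
n=12: can move to 4, which is L ⇒ W
n=13: can move to 5, which is L ⇒ W
n=14: moves to 8(W), 6(W); every one is W ⇒ L
n=15: moves to 9(W), 7(W); every one is W ⇒ L
n=16: moves to 10(W), 8(W); every one is W ⇒ L
n=17: moves to 11(W), 9(W); every one is W ⇒ L
n=18: moves to 12(W), 10(W); every one is W ⇒ L
n=19: moves to 13(W), 11(W); every one is W ⇒ L
n=20: can move to 14, which is L ⇒ W
n=21: can move to 15, which is L ⇒ W
n=22: can move to 16, which is L ⇒ W
n=23: can move to 17, which is L ⇒ W
n=24: can move to 18, which is L ⇒ W
n=25: can move to 19, which is L ⇒ W
From 25, the L positions reachable in one move are: 19, 17. Any move reaching one of these is winning.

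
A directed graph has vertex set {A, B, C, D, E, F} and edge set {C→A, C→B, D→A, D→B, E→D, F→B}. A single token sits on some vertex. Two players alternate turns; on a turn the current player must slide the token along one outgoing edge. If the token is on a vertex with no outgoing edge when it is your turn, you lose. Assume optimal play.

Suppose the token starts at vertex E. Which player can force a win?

The second player wins.

Positions with no move are L. A position that does have a move is losing for the player to move precisely when every available move leads to a winning position for the opponent. Fill in the labels:
Every edge goes from a vertex to one that appears earlier in the order B, A, D, E, F, C, so processing vertices in that order labels each vertex after all of its successors.
B: no outgoing edge → L
A: no outgoing edge → L
D: can move to A, which is L ⇒ W
E: the only move is to D(W), a W ⇒ L
F: can move to B, which is L ⇒ W
C: can move to A, which is L ⇒ W
The starting position E is L: whatever the player to move does, the opponent receives a W position.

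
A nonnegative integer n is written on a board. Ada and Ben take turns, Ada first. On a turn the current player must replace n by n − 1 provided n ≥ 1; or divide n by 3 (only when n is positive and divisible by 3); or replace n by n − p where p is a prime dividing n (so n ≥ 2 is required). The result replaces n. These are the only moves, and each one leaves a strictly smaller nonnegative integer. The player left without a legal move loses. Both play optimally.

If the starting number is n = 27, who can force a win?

Ben wins.

Work bottom-up. With no move the player to move loses. Otherwise the position is W if at least one move leads to an L position for the opponent, and L if every move leads to a W.
n=0: no move → L
n=1: reaches L-position 0 → W
n=2: reaches L-position 0 → W
n=3: reaches L-position 0 → W
n=4: only reaches 2(W), 3(W), all W → L
n=5: reaches L-position 0 → W
n=6: reaches L-position 4 → W
n=7: reaches L-position 0 → W
n=8: only reaches 6(W), 7(W), all W → L
n=9: reaches L-position 8 → W
n=10: reaches L-position 8 → W
n=11: reaches L-position 0 → W
n=12: reaches L-position 4 → W
n=13: reaches L-position 0 → W
n=14: only reaches 7(W), 12(W), 13(W), all W → L
n=15: reaches L-position 14 → W
n=16: reaches L-position 14 → W
n=17: reaches L-position 0 → W
n=18: only reaches 6(W), 15(W), 16(W), 17(W), all W → L
n=19: reaches L-position 0 → W
n=20: reaches L-position 18 → W
n=21: reaches L-position 14 → W
n=22: only reaches 11(W), 20(W), 21(W), all W → L
n=23: reaches L-position 0 → W
n=24: reaches L-position 8 → W
n=25: only reaches 20(W), 24(W), all W → L
n=26: reaches L-position 25 → W
n=27: only reaches 9(W), 24(W), 26(W), all W → L
The starting position 27 is L: whatever Ada does, the opponent receives a W position.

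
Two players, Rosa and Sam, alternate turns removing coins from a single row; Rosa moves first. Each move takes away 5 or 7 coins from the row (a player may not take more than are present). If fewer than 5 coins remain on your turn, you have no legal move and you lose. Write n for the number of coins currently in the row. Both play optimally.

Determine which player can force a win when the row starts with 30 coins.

Rosa wins.

Use the standard recursion: the mover loses at a terminal position; elsewhere, the mover wins exactly when some move hands the opponent an L position.
n=0: no move → L
n=1: no move → L
n=2: no move → L
n=3: no move → L
n=4: no move → L
n=5: can move to 0, which is L ⇒ W
n=6: can move to 1, which is L ⇒ W
n=7: can move to 2, which is L ⇒ W
n=8: can move to 3, which is L ⇒ W
n=9: can move to 4, which is L ⇒ W
n=10: can move to 3, which is L ⇒ W
n=11: can move to 4, which is L ⇒ W
n=12: moves to 7(W), 5(W); every one is W ⇒ L
n=13: moves to 8(W), 6(W); every one is W ⇒ L
n=14: moves to 9(W), 7(W); every one is W ⇒ L
n=15: moves to 10(W), 8(W); every one is W ⇒ L
n=16: moves to 11(W), 9(W); every one is W ⇒ L
n=17: can move to 12, which is L ⇒ W
n=18: can move to 13, which is L ⇒ W
n=19: can move to 14, which is L ⇒ W
n=20: can move to 15, which is L ⇒ W
n=21: can move to 16, which is L ⇒ W
n=22: can move to 15, which is L ⇒ W
n=23: can move to 16, which is L ⇒ W
n=24: moves to 19(W), 17(W); every one is W ⇒ L
n=25: moves to 20(W), 18(W); every one is W ⇒ L
n=26: moves to 21(W), 19(W); every one is W ⇒ L
n=27: moves to 22(W), 20(W); every one is W ⇒ L
n=28: moves to 23(W), 21(W); every one is W ⇒ L
n=29: can move to 24, which is L ⇒ W
n=30: can move to 25, which is L ⇒ W
The starting position 30 is W: Rosa should remove 5, leaving 25, handing over an L position.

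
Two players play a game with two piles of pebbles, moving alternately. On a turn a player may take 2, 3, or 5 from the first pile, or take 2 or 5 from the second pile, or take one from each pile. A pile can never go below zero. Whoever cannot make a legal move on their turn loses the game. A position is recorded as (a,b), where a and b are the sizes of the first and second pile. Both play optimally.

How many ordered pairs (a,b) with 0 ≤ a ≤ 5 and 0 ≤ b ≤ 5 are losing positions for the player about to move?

Positions with no move are L. A position that does have a move is losing for the player to move precisely when every available move leads to a winning position for the opponent. Fill in the labels:
Every move lowers a or b (never raises either), so fill the grid row by row in increasing a, and left to right within a row: each cell's successors are then already labelled.
      b=0  b=1  b=2  b=3  b=4  b=5
a=0:    L    L    W    W    L    W
a=1:    L    W    W    L    L    W
a=2:    W    W    L    L    W    W
a=3:    W    W    L    W    W    L
a=4:    W    L    W    W    W    L
a=5:    W    W    W    W    W    W
Cells with no legal move (terminal, hence L): (0,0), (0,1), (1,0).
The remaining L cells, each justified by listing all of its moves:
(0,4): only reaches (0,2)(W), which is W → L
(1,3): only reaches (1,1)(W), (0,2)(W), all W → L
(1,4): only reaches (1,2)(W), (0,3)(W), all W → L
(2,2): only reaches (0,2)(W), (2,0)(W), (1,1)(W), all W → L
(2,3): only reaches (0,3)(W), (2,1)(W), (1,2)(W), all W → L
(3,2): only reaches (1,2)(W), (0,2)(W), (3,0)(W), (2,1)(W), all W → L
(3,5): only reaches (1,5)(W), (0,5)(W), (3,3)(W), (3,0)(W), (2,4)(W), all W → L
(4,1): only reaches (2,1)(W), (1,1)(W), (3,0)(W), all W → L
(4,5): only reaches (2,5)(W), (1,5)(W), (4,3)(W), (4,0)(W), (3,4)(W), all W → L
Every other cell has at least one move into one of the L cells above, so it is W.
L cells per row: a=0: 3, a=1: 3, a=2: 2, a=3: 2, a=4: 2, a=5: 0; total 12.

12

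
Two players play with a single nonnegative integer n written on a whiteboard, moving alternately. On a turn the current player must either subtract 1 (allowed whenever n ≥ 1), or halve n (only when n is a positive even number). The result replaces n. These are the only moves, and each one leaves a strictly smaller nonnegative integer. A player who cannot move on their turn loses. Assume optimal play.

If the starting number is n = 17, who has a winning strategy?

The second player wins.

Label each position W (a win for the player to move) or L (a loss). A position with no legal move is L; any other position is W exactly when some move reaches an L, and L when every move reaches a W.
n=0: no move → L
n=1: reaches L-position 0 → W
n=2: only reaches 1(W), which is W → L
n=3: reaches L-position 2 → W
n=4: reaches L-position 2 → W
n=5: only reaches 4(W), which is W → L
n=6: reaches L-position 5 → W
n=7: only reaches 6(W), which is W → L
n=8: reaches L-position 7 → W
n=9: only reaches 8(W), which is W → L
n=10: reaches L-position 5 → W
n=11: only reaches 10(W), which is W → L
n=12: reaches L-position 11 → W
n=13: only reaches 12(W), which is W → L
n=14: reaches L-position 7 → W
n=15: only reaches 14(W), which is W → L
n=16: reaches L-position 15 → W
n=17: only reaches 16(W), which is W → L
The starting position 17 is L: whatever the player to move does, the opponent receives a W position.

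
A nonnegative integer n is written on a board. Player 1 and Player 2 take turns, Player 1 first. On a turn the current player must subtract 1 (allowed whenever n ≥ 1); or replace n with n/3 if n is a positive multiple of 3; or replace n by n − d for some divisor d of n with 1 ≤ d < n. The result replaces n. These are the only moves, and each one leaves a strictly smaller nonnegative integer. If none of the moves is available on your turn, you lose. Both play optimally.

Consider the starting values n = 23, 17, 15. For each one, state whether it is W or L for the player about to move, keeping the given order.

Classify positions by backward induction: terminal positions (no move available) are L. From any other position, the mover wins iff some move reaches an L.
n=0: no move → L
n=1: reaches L-position 0 → W
n=2: only reaches 1(W), which is W → L
n=3: reaches L-position 2 → W
n=4: reaches L-position 2 → W
n=5: only reaches 4(W), which is W → L
n=6: reaches L-position 2 → W
n=7: only reaches 6(W), which is W → L
n=8: reaches L-position 7 → W
n=9: only reaches 3(W), 6(W), 8(W), all W → L
n=10: reaches L-position 5 → W
n=11: only reaches 10(W), which is W → L
n=12: reaches L-position 9 → W
n=13: only reaches 12(W), which is W → L
n=14: reaches L-position 7 → W
n=15: reaches L-position 5 → W
n=16: only reaches 8(W), 12(W), 14(W), 15(W), all W → L
n=17: reaches L-position 16 → W
n=18: reaches L-position 9 → W
n=19: only reaches 18(W), which is W → L
n=20: reaches L-position 16 → W
n=21: reaches L-position 7 → W
n=22: reaches L-position 11 → W
n=23: only reaches 22(W), which is W → L

23: L, 17: W, 15: W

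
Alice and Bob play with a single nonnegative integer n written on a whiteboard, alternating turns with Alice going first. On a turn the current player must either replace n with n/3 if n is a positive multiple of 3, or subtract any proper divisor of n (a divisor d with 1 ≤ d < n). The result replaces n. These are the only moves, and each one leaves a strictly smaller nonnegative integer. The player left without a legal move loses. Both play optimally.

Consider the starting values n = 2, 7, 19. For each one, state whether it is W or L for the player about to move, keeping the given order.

2: W, 7: L, 19: L

Positions with no move are L. A position that does have a move is losing for the player to move precisely when every available move leads to a winning position for the opponent. Fill in the labels:
n=0: no move → L
n=1: no move → L
n=2: can move to 1, which is L ⇒ W
n=3: can move to 1, which is L ⇒ W
n=4: moves to 2(W), 3(W); every one is W ⇒ L
n=5: can move to 4, which is L ⇒ W
n=6: can move to 4, which is L ⇒ W
n=7: the only move is to 6(W), a W ⇒ L
n=8: can move to 4, which is L ⇒ W
n=9: moves to 3(W), 6(W), 8(W); every one is W ⇒ L
n=10: can move to 9, which is L ⇒ W
n=11: the only move is to 10(W), a W ⇒ L
n=12: can move to 4, which is L ⇒ W
n=13: the only move is to 12(W), a W ⇒ L
n=14: can move to 7, which is L ⇒ W
n=15: moves to 5(W), 10(W), 12(W), 14(W); every one is W ⇒ L
n=16: can move to 15, which is L ⇒ W
n=17: the only move is to 16(W), a W ⇒ L
n=18: can move to 9, which is L ⇒ W
n=19: the only move is to 18(W), a W ⇒ L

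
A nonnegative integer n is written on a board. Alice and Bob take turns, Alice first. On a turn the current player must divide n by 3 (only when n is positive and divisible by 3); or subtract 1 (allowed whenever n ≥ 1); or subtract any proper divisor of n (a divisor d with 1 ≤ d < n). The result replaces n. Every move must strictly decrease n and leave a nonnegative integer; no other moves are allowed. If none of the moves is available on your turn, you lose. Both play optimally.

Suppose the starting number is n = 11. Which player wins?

Bob wins.

Compute win/loss labels from the base case upward. A position with no move is L. Any other position is W if it can reach an L in one move, else L.
n=0: no move → L
n=1: W (go to 0, an L position)
n=2: L (sole option 1(W) is W)
n=3: W (go to 2, an L position)
n=4: W (go to 2, an L position)
n=5: L (sole option 4(W) is W)
n=6: W (go to 2, an L position)
n=7: L (sole option 6(W) is W)
n=8: W (go to 7, an L position)
n=9: L (options 3(W), 6(W), 8(W) are all W)
n=10: W (go to 5, an L position)
n=11: L (sole option 10(W) is W)
Every move from 11 reaches a W position, so the mover loses.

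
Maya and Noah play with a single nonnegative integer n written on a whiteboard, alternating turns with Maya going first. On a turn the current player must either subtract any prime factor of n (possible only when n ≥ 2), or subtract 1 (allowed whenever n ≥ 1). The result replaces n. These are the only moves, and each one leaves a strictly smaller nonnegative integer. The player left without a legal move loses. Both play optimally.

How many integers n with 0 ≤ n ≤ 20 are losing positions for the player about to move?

6

Compute win/loss labels from the base case upward. A position with no move is L. Any other position is W if it can reach an L in one move, else L.
n=0: no move → L
n=1: can move to 0, which is L ⇒ W
n=2: can move to 0, which is L ⇒ W
n=3: can move to 0, which is L ⇒ W
n=4: moves to 2(W), 3(W); every one is W ⇒ L
n=5: can move to 0, which is L ⇒ W
n=6: can move to 4, which is L ⇒ W
n=7: can move to 0, which is L ⇒ W
n=8: moves to 6(W), 7(W); every one is W ⇒ L
n=9: can move to 8, which is L ⇒ W
n=10: can move to 8, which is L ⇒ W
n=11: can move to 0, which is L ⇒ W
n=12: moves to 9(W), 10(W), 11(W); every one is W ⇒ L
n=13: can move to 0, which is L ⇒ W
n=14: can move to 12, which is L ⇒ W
n=15: can move to 12, which is L ⇒ W
n=16: moves to 14(W), 15(W); every one is W ⇒ L
n=17: can move to 0, which is L ⇒ W
n=18: can move to 16, which is L ⇒ W
n=19: can move to 0, which is L ⇒ W
n=20: moves to 15(W), 18(W), 19(W); every one is W ⇒ L
L entries with 0 ≤ n ≤ 20: n = 0, 4, 8, 12, 16, 20; that makes 6.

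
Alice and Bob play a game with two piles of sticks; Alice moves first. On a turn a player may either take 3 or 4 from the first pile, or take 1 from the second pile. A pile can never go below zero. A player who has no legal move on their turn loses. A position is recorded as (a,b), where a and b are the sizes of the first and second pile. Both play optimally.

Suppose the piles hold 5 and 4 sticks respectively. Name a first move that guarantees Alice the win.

Move to (2,4).

Label each position W (a win for the player to move) or L (a loss). A position with no legal move is L; any other position is W exactly when some move reaches an L, and L when every move reaches a W.
No move ever increases a pile, so every position that can arise here has a ≤ 5 and b ≤ 4; it is enough to label the cells with 0 ≤ a ≤ 5 and 0 ≤ b ≤ 4.
Every move lowers a or b (never raises either), so fill the grid row by row in increasing a, and left to right within a row: each cell's successors are then already labelled.
      b=0  b=1  b=2  b=3  b=4
a=0:    L    W    L    W    L
a=1:    L    W    L    W    L
a=2:    L    W    L    W    L
a=3:    W    L    W    L    W
a=4:    W    L    W    L    W
a=5:    W    L    W    L    W
Cells with no legal move (terminal, hence L): (0,0), (1,0), (2,0).
The remaining L cells, each justified by listing all of its moves:
(0,2): →(0,1)(W) only, which is W, so L
(0,4): →(0,3)(W) only, which is W, so L
(1,2): →(1,1)(W) only, which is W, so L
(1,4): →(1,3)(W) only, which is W, so L
(2,2): →(2,1)(W) only, which is W, so L
(2,4): →(2,3)(W) only, which is W, so L
(3,1): →(0,1)(W), (3,0)(W) — all W, so L
(3,3): →(0,3)(W), (3,2)(W) — all W, so L
(4,1): →(1,1)(W), (0,1)(W), (4,0)(W) — all W, so L
(4,3): →(1,3)(W), (0,3)(W), (4,2)(W) — all W, so L
(5,1): →(2,1)(W), (1,1)(W), (5,0)(W) — all W, so L
(5,3): →(2,3)(W), (1,3)(W), (5,2)(W) — all W, so L
Every other cell has at least one move into one of the L cells above, so it is W.
From (5,4), the L positions reachable in one move are: (2,4), (1,4), (5,3). Any move reaching one of these is winning.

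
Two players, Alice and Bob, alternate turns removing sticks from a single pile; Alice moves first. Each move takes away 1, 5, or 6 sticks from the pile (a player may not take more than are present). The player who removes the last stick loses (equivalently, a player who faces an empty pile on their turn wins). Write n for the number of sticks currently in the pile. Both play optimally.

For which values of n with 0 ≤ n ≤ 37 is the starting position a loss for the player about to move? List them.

Compute win/loss labels from the base case upward. A position with no move is W. Any other position is W if it can reach an L in one move, else L.
n=0: no move; the opponent has just taken the last stick and therefore loses → W
n=1: →0(W) only, which is W, so L
n=2: →1(L), so W
n=3: →2(W) only, which is W, so L
n=4: →3(L), so W
n=5: →4(W), 0(W) — all W, so L
n=6: →5(L), so W
n=7: →1(L), so W
n=8: →3(L), so W
n=9: →3(L), so W
n=10: →5(L), so W
n=11: →5(L), so W
n=12: →11(W), 7(W), 6(W) — all W, so L
n=13: →12(L), so W
n=14: →13(W), 9(W), 8(W) — all W, so L
n=15: →14(L), so W
n=16: →15(W), 11(W), 10(W) — all W, so L
n=17: →16(L), so W
n=18: →12(L), so W
n=19: →14(L), so W
n=20: →14(L), so W
n=21: →16(L), so W
n=22: →16(L), so W
n=23: →22(W), 18(W), 17(W) — all W, so L
n=24: →23(L), so W
n=25: →24(W), 20(W), 19(W) — all W, so L
n=26: →25(L), so W
n=27: →26(W), 22(W), 21(W) — all W, so L
n=28: →27(L), so W
n=29: →23(L), so W
n=30: →25(L), so W
n=31: →25(L), so W
n=32: →27(L), so W
n=33: →27(L), so W
n=34: →33(W), 29(W), 28(W) — all W, so L
n=35: →34(L), so W
n=36: →35(W), 31(W), 30(W) — all W, so L
n=37: →36(L), so W
Reading off the rows marked L gives the requested list; there are 11 such values of n.

1, 3, 5, 12, 14, 16, 23, 25, 27, 34, 36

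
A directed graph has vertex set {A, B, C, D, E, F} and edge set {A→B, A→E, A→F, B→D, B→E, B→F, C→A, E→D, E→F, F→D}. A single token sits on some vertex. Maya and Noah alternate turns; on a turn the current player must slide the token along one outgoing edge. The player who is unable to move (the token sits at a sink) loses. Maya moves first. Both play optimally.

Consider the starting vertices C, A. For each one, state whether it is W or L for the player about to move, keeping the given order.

Build the W/L table. Terminal = L. A non-terminal position is W if it has a move to some L; otherwise it is L.
Every edge goes from a vertex to one that appears earlier in the order D, F, E, B, A, C, so processing vertices in that order labels each vertex after all of its successors.
D: no outgoing edge → L
F: W (go to D, an L position)
E: W (go to D, an L position)
B: W (go to D, an L position)
A: L (options B(W), E(W), F(W) are all W)
C: W (go to A, an L position)

C: W, A: L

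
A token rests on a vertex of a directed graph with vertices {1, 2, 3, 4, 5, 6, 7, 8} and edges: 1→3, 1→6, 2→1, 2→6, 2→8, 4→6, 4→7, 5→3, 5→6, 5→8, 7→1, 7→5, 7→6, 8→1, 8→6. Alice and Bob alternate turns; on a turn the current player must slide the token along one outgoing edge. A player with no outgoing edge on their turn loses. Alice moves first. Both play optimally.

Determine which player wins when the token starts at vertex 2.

Alice wins.

Compute win/loss labels from the base case upward. A position with no move is L. Any other position is W if it can reach an L in one move, else L.
Every edge goes from a vertex to one that appears earlier in the order 3, 6, 1, 8, 5, 7, 2, 4, so processing vertices in that order labels each vertex after all of its successors.
3: no outgoing edge → L
6: no outgoing edge → L
1: can move to 6, which is L ⇒ W
8: can move to 6, which is L ⇒ W
5: can move to 6, which is L ⇒ W
7: can move to 6, which is L ⇒ W
2: can move to 6, which is L ⇒ W
4: can move to 6, which is L ⇒ W
The starting position 2 is W: Alice should move to 6, handing over an L position.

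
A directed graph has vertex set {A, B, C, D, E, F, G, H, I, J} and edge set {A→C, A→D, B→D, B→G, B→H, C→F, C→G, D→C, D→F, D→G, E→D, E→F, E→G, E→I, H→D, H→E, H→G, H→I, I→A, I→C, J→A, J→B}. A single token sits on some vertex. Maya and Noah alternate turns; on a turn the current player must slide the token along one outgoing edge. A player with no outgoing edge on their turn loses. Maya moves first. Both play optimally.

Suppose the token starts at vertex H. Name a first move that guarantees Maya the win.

Work bottom-up. With no move the player to move loses. Otherwise the position is W if at least one move leads to an L position for the opponent, and L if every move leads to a W.
Every edge goes from a vertex to one that appears earlier in the order F, G, C, D, A, I, E, H, B, J, so processing vertices in that order labels each vertex after all of its successors.
F: no outgoing edge → L
G: no outgoing edge → L
C: can move to G, which is L ⇒ W
D: can move to G, which is L ⇒ W
A: moves to D(W), C(W); every one is W ⇒ L
I: can move to A, which is L ⇒ W
E: can move to G, which is L ⇒ W
H: can move to G, which is L ⇒ W
B: can move to G, which is L ⇒ W
J: can move to A, which is L ⇒ W
From H, the L positions reachable in one move are: G.

Move to G.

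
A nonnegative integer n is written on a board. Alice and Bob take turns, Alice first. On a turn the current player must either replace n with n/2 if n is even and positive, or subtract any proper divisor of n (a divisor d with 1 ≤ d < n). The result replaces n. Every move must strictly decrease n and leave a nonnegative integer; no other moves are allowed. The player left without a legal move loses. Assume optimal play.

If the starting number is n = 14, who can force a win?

Alice wins.

Use the standard recursion: the mover loses at a terminal position; elsewhere, the mover wins exactly when some move hands the opponent an L position.
n=0: no move → L
n=1: no move → L
n=2: →1(L), so W
n=3: →2(W) only, which is W, so L
n=4: →3(L), so W
n=5: →4(W) only, which is W, so L
n=6: →3(L), so W
n=7: →6(W) only, which is W, so L
n=8: →7(L), so W
n=9: →6(W), 8(W) — all W, so L
n=10: →5(L), so W
n=11: →10(W) only, which is W, so L
n=12: →9(L), so W
n=13: →12(W) only, which is W, so L
n=14: →7(L), so W
The starting position 14 is W: Alice should move to 7, handing over an L position.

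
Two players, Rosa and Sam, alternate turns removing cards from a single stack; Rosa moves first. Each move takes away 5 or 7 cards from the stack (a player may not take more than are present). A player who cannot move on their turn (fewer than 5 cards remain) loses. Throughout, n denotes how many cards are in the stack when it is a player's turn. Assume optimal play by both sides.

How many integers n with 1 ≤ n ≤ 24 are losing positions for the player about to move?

Label each position W (a win for the player to move) or L (a loss). A position with no legal move is L; any other position is W exactly when some move reaches an L, and L when every move reaches a W.
n=0: no move → L
n=1: no move → L
n=2: no move → L
n=3: no move → L
n=4: no move → L
n=5: can move to 0, which is L ⇒ W
n=6: can move to 1, which is L ⇒ W
n=7: can move to 2, which is L ⇒ W
n=8: can move to 3, which is L ⇒ W
n=9: can move to 4, which is L ⇒ W
n=10: can move to 3, which is L ⇒ W
n=11: can move to 4, which is L ⇒ W
n=12: moves to 7(W), 5(W); every one is W ⇒ L
n=13: moves to 8(W), 6(W); every one is W ⇒ L
n=14: moves to 9(W), 7(W); every one is W ⇒ L
n=15: moves to 10(W), 8(W); every one is W ⇒ L
n=16: moves to 11(W), 9(W); every one is W ⇒ L
n=17: can move to 12, which is L ⇒ W
n=18: can move to 13, which is L ⇒ W
n=19: can move to 14, which is L ⇒ W
n=20: can move to 15, which is L ⇒ W
n=21: can move to 16, which is L ⇒ W
n=22: can move to 15, which is L ⇒ W
n=23: can move to 16, which is L ⇒ W
n=24: moves to 19(W), 17(W); every one is W ⇒ L
L entries with 1 ≤ n ≤ 24 (n=0 is outside the asked range and is not counted): n = 1, 2, 3, 4, 12, 13, 14, 15, 16, 24; that makes 10.

10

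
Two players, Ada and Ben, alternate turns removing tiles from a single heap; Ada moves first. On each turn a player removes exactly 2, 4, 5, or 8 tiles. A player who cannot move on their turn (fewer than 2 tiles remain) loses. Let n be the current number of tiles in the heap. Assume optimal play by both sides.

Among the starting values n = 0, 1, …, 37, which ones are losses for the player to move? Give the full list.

0, 1, 7, 10, 13, 16, 19, 22, 25, 28, 31, 34, 37

Use the standard recursion: the mover loses at a terminal position; elsewhere, the mover wins exactly when some move hands the opponent an L position.
n=0: no move → L
n=1: no move → L
n=2: →0(L), so W
n=3: →1(L), so W
n=4: →0(L), so W
n=5: →1(L), so W
n=6: →1(L), so W
n=7: →5(W), 3(W), 2(W) — all W, so L
n=8: →0(L), so W
n=9: →7(L), so W
n=10: →8(W), 6(W), 5(W), 2(W) — all W, so L
n=11: →7(L), so W
n=12: →10(L), so W
n=13: →11(W), 9(W), 8(W), 5(W) — all W, so L
n=14: →10(L), so W
n=15: →13(L), so W
n=16: →14(W), 12(W), 11(W), 8(W) — all W, so L
n=17: →13(L), so W
n=18: →16(L), so W
n=19: →17(W), 15(W), 14(W), 11(W) — all W, so L
n=20: →16(L), so W
n=21: →19(L), so W
n=22: →20(W), 18(W), 17(W), 14(W) — all W, so L
n=23: →19(L), so W
n=24: →22(L), so W
n=25: →23(W), 21(W), 20(W), 17(W) — all W, so L
n=26: →22(L), so W
n=27: →25(L), so W
n=28: →26(W), 24(W), 23(W), 20(W) — all W, so L
n=29: →25(L), so W
n=30: →28(L), so W
n=31: →29(W), 27(W), 26(W), 23(W) — all W, so L
n=32: →28(L), so W
n=33: →31(L), so W
n=34: →32(W), 30(W), 29(W), 26(W) — all W, so L
n=35: →31(L), so W
n=36: →34(L), so W
n=37: →35(W), 33(W), 32(W), 29(W) — all W, so L
Reading off the rows marked L gives the requested list; there are 13 such values of n.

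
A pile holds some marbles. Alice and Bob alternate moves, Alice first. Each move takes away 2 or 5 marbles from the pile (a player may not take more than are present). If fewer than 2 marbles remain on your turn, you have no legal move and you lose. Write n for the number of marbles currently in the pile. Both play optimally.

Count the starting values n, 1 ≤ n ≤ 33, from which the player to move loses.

Compute win/loss labels from the base case upward. A position with no move is L. Any other position is W if it can reach an L in one move, else L.
n=0: no move → L
n=1: no move → L
n=2: reaches L-position 0 → W
n=3: reaches L-position 1 → W
n=4: only reaches 2(W), which is W → L
n=5: reaches L-position 0 → W
n=6: reaches L-position 4 → W
n=7: only reaches 5(W), 2(W), all W → L
n=8: only reaches 6(W), 3(W), all W → L
n=9: reaches L-position 7 → W
n=10: reaches L-position 8 → W
n=11: only reaches 9(W), 6(W), all W → L
n=12: reaches L-position 7 → W
n=13: reaches L-position 11 → W
n=14: only reaches 12(W), 9(W), all W → L
n=15: only reaches 13(W), 10(W), all W → L
n=16: reaches L-position 14 → W
n=17: reaches L-position 15 → W
n=18: only reaches 16(W), 13(W), all W → L
n=19: reaches L-position 14 → W
n=20: reaches L-position 18 → W
n=21: only reaches 19(W), 16(W), all W → L
n=22: only reaches 20(W), 17(W), all W → L
n=23: reaches L-position 21 → W
n=24: reaches L-position 22 → W
n=25: only reaches 23(W), 20(W), all W → L
n=26: reaches L-position 21 → W
n=27: reaches L-position 25 → W
n=28: only reaches 26(W), 23(W), all W → L
n=29: only reaches 27(W), 24(W), all W → L
n=30: reaches L-position 28 → W
n=31: reaches L-position 29 → W
n=32: only reaches 30(W), 27(W), all W → L
n=33: reaches L-position 28 → W
L entries with 1 ≤ n ≤ 33 (n=0 is outside the asked range and is not counted): n = 1, 4, 7, 8, 11, 14, 15, 18, 21, 22, 25, 28, 29, 32; that makes 14.

14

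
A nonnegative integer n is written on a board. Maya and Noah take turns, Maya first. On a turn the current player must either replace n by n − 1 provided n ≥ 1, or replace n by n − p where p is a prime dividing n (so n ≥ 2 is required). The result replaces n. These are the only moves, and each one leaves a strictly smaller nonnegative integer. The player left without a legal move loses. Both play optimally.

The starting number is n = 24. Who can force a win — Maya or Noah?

Build the W/L table. Terminal = L. A non-terminal position is W if it has a move to some L; otherwise it is L.
n=0: no move → L
n=1: can move to 0, which is L ⇒ W
n=2: can move to 0, which is L ⇒ W
n=3: can move to 0, which is L ⇒ W
n=4: moves to 2(W), 3(W); every one is W ⇒ L
n=5: can move to 0, which is L ⇒ W
n=6: can move to 4, which is L ⇒ W
n=7: can move to 0, which is L ⇒ W
n=8: moves to 6(W), 7(W); every one is W ⇒ L
n=9: can move to 8, which is L ⇒ W
n=10: can move to 8, which is L ⇒ W
n=11: can move to 0, which is L ⇒ W
n=12: moves to 9(W), 10(W), 11(W); every one is W ⇒ L
n=13: can move to 0, which is L ⇒ W
n=14: can move to 12, which is L ⇒ W
n=15: can move to 12, which is L ⇒ W
n=16: moves to 14(W), 15(W); every one is W ⇒ L
n=17: can move to 0, which is L ⇒ W
n=18: can move to 16, which is L ⇒ W
n=19: can move to 0, which is L ⇒ W
n=20: moves to 15(W), 18(W), 19(W); every one is W ⇒ L
n=21: can move to 20, which is L ⇒ W
n=22: can move to 20, which is L ⇒ W
n=23: can move to 0, which is L ⇒ W
n=24: moves to 21(W), 22(W), 23(W); every one is W ⇒ L
The starting position 24 is L: whatever Maya does, the opponent receives a W position.

Noah wins.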